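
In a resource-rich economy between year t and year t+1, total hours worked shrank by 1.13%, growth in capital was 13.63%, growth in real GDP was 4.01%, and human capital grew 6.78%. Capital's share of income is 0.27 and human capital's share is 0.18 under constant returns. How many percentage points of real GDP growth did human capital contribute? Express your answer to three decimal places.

Contribution = share × growth = 0.18 × 6.78 = 1.2204 pp.

1.220 pp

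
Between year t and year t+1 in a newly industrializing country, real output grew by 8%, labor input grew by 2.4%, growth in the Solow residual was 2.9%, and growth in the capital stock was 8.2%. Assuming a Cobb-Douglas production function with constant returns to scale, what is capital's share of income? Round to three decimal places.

α = 0.466

gY = gA + α·gK + (1−α)·gL, so gY − gA − gL = α(gK − gL).
8 − 2.9 − 2.4 = α × (8.2 − 2.4).
2.7 = 5.8 α, so α = 0.46552.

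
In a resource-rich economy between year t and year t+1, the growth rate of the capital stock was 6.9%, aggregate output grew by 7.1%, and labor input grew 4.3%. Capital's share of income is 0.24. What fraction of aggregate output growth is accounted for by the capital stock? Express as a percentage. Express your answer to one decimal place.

23.3%

The capital stock contributed 0.24 × 6.9 = 1.656 pp.
Share of growth = 1.656 / 7.1 × 100 = 23.324%.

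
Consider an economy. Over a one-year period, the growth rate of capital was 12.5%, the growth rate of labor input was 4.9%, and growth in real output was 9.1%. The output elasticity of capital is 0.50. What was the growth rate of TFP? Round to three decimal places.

0.400%

Labor's share = 1 − 0.5 = 0.5.
Capital: 0.5 × 12.5 = 6.25 pp.
Labor input: 0.5 × 4.9 = 2.45 pp.
TFP growth = 9.1 − 8.7 = 0.4%.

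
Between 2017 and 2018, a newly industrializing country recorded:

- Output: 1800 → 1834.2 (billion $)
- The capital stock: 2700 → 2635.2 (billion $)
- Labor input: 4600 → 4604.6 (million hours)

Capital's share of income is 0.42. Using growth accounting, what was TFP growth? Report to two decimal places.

Output growth = (1834.2 − 1800) / 1800 = 1.9%.
The capital stock growth = (2635.2 − 2700) / 2700 = -2.4%.
Labor input growth = (4604.6 − 4600) / 4600 = 0.1%.
Labor's share = 1 − 0.42 = 0.58.
The capital stock: 0.42 × (-2.4) = -1.008 pp.
Labor input: 0.58 × 0.1 = 0.058 pp.
TFP growth = 1.9 + 0.95 = 2.85%.

TFP growth was 2.85%.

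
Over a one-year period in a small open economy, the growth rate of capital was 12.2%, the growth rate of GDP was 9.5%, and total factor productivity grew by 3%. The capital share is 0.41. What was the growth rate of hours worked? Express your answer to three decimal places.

Labor's share = 1 − 0.41 = 0.59.
gY = gA + 0.41×12.2 + 0.59×g.
0.59×g = 9.5 − 3 − 5.002 = 1.498.
g = 1.498 / 0.59 = 2.53898%.

2.539%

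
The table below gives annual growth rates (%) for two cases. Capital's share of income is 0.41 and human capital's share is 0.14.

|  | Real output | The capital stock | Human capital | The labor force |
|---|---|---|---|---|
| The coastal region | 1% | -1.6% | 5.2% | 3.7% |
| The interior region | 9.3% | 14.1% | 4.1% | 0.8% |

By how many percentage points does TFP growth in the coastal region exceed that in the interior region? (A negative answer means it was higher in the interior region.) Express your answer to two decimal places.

Labor's share = 1 − 0.41 − 0.14 = 0.45.
The coastal region: TFP = 1 + 0.656 − 0.728 − 1.665 = -0.737%.
The interior region: TFP = 9.3 − 5.781 − 0.574 − 0.36 = 2.585%.
Difference = -0.737 − (2.585) = -3.322 pp.

-3.32 percentage points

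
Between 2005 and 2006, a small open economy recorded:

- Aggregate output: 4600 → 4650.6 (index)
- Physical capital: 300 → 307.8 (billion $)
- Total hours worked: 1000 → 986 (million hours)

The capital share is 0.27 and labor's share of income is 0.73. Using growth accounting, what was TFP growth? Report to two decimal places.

Aggregate output growth = (4650.6 − 4600) / 4600 = 1.1%.
Physical capital growth = (307.8 − 300) / 300 = 2.6%.
Total hours worked growth = (986 − 1000) / 1000 = -1.4%.
Labor's share = 1 − 0.27 = 0.73.
Physical capital: 0.27 × 2.6 = 0.702 pp.
Total hours worked: 0.73 × (-1.4) = -1.022 pp.
TFP growth = 1.1 + 0.32 = 1.42%.

1.42%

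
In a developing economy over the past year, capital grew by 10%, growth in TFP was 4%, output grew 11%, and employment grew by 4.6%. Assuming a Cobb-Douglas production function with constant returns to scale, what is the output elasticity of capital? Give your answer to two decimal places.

gY = gA + α·gK + (1−α)·gL, so gY − gA − gL = α(gK − gL).
11 − 4 − 4.6 = α × (10 − 4.6).
2.4 = 5.4 α, so α = 0.4444.

0.44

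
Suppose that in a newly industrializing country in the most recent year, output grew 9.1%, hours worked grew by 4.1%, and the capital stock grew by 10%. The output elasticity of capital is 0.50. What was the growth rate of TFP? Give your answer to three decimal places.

Labor's share = 1 − 0.5 = 0.5.
The capital stock: 0.5 × 10 = 5 pp.
Hours worked: 0.5 × 4.1 = 2.05 pp.
TFP growth = 9.1 − 7.05 = 2.05%.

2.050%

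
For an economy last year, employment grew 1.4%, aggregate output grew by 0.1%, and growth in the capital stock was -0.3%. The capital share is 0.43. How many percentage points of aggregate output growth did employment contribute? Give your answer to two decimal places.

0.80 pp

Labor's share = 1 − 0.43 = 0.57.
Contribution = share × growth = 0.57 × 1.4 = 0.798 pp.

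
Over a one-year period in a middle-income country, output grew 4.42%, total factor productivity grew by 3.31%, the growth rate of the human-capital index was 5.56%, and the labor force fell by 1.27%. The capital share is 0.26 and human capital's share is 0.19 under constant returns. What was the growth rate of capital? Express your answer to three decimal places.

Labor's share = 1 − 0.26 − 0.19 = 0.55.
gY = gA + 0.19×5.56 + 0.55×(-1.27) + 0.26×g.
0.26×g = 4.42 − 3.31 − 0.3579 = 0.7521.
g = 0.7521 / 0.26 = 2.89269%.

2.893%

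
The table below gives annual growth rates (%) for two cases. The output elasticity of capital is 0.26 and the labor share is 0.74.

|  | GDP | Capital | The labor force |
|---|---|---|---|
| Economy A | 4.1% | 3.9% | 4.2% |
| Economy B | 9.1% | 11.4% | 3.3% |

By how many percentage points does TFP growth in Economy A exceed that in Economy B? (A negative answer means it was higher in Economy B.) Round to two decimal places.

Labor's share = 1 − 0.26 = 0.74.
Economy A: TFP = 4.1 − 1.014 − 3.108 = -0.022%.
Economy B: TFP = 9.1 − 2.964 − 2.442 = 3.694%.
Difference = -0.022 − (3.694) = -3.716 pp.

-3.72 percentage points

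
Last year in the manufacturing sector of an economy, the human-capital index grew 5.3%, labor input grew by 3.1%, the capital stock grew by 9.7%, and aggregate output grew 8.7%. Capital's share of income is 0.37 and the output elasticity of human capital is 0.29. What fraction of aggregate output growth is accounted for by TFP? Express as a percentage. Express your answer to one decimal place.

Labor's share = 1 − 0.37 − 0.29 = 0.34.
The capital stock: 0.37 × 9.7 = 3.589 pp.
The human-capital index: 0.29 × 5.3 = 1.537 pp.
Labor input: 0.34 × 3.1 = 1.054 pp.
TFP growth = 8.7 − 6.18 = 2.52%.
TFP share of growth = 2.52 / 8.7 × 100 = 28.966%.

TFP accounted for 29.0% of growth.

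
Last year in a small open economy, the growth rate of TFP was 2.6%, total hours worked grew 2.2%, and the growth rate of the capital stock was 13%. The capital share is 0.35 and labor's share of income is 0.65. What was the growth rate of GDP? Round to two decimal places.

Labor's share = 1 − 0.35 = 0.65.
The capital stock: 0.35 × 13 = 4.55 pp.
Total hours worked: 0.65 × 2.2 = 1.43 pp.
Output growth = 2.6 + 5.98 = 8.58%.

8.58%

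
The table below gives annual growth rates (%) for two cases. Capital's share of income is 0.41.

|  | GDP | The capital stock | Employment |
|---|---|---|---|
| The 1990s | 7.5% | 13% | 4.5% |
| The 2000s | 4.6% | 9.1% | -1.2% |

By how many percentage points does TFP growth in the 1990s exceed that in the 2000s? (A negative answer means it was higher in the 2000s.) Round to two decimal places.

-2.06 percentage points

Labor's share = 1 − 0.41 = 0.59.
The 1990s: TFP = 7.5 − 5.33 − 2.655 = -0.485%.
The 2000s: TFP = 4.6 − 3.731 + 0.708 = 1.577%.
Difference = -0.485 − (1.577) = -2.062 pp.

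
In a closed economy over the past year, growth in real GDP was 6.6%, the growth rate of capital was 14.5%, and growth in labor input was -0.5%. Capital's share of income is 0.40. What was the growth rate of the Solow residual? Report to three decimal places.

The Solow residual grew 1.100%.

Labor's share = 1 − 0.4 = 0.6.
Capital: 0.4 × 14.5 = 5.8 pp.
Labor input: 0.6 × (-0.5) = -0.3 pp.
TFP growth = 6.6 − 5.5 = 1.1%.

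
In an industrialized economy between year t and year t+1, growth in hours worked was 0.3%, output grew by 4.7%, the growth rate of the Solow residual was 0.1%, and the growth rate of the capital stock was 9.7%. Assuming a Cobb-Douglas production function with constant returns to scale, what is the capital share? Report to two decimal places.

α = 0.46

gY = gA + α·gK + (1−α)·gL, so gY − gA − gL = α(gK − gL).
4.7 − 0.1 − 0.3 = α × (9.7 − 0.3).
4.3 = 9.4 α, so α = 0.4574.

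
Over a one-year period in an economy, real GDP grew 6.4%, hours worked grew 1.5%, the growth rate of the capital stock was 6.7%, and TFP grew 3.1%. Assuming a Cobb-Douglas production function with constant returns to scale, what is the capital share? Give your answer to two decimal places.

gY = gA + α·gK + (1−α)·gL, so gY − gA − gL = α(gK − gL).
6.4 − 3.1 − 1.5 = α × (6.7 − 1.5).
1.8 = 5.2 α, so α = 0.3462.

α = 0.35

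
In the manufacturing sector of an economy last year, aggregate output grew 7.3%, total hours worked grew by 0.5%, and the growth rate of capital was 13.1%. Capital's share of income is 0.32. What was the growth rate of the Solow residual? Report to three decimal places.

2.768%

Labor's share = 1 − 0.32 = 0.68.
Capital: 0.32 × 13.1 = 4.192 pp.
Total hours worked: 0.68 × 0.5 = 0.34 pp.
TFP growth = 7.3 − 4.532 = 2.768%.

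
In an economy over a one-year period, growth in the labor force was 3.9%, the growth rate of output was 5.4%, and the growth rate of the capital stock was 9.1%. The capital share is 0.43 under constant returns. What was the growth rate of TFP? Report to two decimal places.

-0.74%

Labor's share = 1 − 0.43 = 0.57.
The capital stock: 0.43 × 9.1 = 3.913 pp.
The labor force: 0.57 × 3.9 = 2.223 pp.
TFP growth = 5.4 − 6.136 = -0.736%.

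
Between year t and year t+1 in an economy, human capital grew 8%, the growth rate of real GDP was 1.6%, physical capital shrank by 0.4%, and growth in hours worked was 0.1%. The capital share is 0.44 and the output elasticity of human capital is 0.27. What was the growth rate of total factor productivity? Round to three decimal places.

-0.413%

Labor's share = 1 − 0.44 − 0.27 = 0.29.
Physical capital: 0.44 × (-0.4) = -0.176 pp.
Human capital: 0.27 × 8 = 2.16 pp.
Hours worked: 0.29 × 0.1 = 0.029 pp.
TFP growth = 1.6 − 2.013 = -0.413%.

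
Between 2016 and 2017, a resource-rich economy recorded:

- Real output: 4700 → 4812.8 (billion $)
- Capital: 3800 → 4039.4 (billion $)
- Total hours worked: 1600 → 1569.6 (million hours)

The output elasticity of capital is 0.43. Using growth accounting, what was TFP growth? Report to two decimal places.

0.77%

Real output growth = (4812.8 − 4700) / 4700 = 2.4%.
Capital growth = (4039.4 − 3800) / 3800 = 6.3%.
Total hours worked growth = (1569.6 − 1600) / 1600 = -1.9%.
Labor's share = 1 − 0.43 = 0.57.
Capital: 0.43 × 6.3 = 2.709 pp.
Total hours worked: 0.57 × (-1.9) = -1.083 pp.
TFP growth = 2.4 − 1.626 = 0.774%.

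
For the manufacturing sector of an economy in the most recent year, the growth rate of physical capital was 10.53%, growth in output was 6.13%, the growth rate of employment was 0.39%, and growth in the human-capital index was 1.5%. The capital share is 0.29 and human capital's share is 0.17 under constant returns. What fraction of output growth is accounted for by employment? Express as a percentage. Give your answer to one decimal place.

Labor's share = 1 − 0.29 − 0.17 = 0.54.
Employment contributed 0.54 × 0.39 = 0.2106 pp.
Share of growth = 0.2106 / 6.13 × 100 = 3.436%.

3.4%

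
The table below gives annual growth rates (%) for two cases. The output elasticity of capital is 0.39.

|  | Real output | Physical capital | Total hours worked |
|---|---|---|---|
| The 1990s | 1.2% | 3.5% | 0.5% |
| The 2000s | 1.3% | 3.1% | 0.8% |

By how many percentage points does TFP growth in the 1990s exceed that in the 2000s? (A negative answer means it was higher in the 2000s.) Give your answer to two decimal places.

Labor's share = 1 − 0.39 = 0.61.
The 1990s: TFP = 1.2 − 1.365 − 0.305 = -0.47%.
The 2000s: TFP = 1.3 − 1.209 − 0.488 = -0.397%.
Difference = -0.47 − (-0.397) = -0.073 pp.

-0.07 percentage points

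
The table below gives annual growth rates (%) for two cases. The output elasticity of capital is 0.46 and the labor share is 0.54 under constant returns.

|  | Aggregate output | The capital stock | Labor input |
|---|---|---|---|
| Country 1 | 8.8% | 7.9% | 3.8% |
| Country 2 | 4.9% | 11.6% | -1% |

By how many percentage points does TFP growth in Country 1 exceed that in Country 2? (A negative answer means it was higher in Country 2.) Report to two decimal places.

Labor's share = 1 − 0.46 = 0.54.
Country 1: TFP = 8.8 − 3.634 − 2.052 = 3.114%.
Country 2: TFP = 4.9 − 5.336 + 0.54 = 0.104%.
Difference = 3.114 − (0.104) = 3.01 pp.

3.01 percentage points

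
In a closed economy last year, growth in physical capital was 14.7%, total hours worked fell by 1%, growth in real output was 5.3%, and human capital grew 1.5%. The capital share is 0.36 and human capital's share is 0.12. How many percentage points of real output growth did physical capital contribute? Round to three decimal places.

5.292 pp

Contribution = share × growth = 0.36 × 14.7 = 5.292 pp.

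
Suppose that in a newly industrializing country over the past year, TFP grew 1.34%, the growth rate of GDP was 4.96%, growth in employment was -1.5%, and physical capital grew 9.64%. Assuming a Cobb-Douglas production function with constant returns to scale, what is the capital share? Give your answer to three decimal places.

gY = gA + α·gK + (1−α)·gL, so gY − gA − gL = α(gK − gL).
4.96 − 1.34 + 1.5 = α × (9.64 − (-1.5)).
5.12 = 11.14 α, so α = 0.45961.

The capital share is 0.460.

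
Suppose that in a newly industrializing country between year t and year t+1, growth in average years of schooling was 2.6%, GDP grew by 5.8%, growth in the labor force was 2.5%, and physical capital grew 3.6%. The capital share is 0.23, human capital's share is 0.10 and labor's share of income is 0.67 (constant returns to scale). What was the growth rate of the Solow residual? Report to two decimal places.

3.04%

Labor's share = 1 − 0.23 − 0.1 = 0.67.
Physical capital: 0.23 × 3.6 = 0.828 pp.
Average years of schooling: 0.1 × 2.6 = 0.26 pp.
The labor force: 0.67 × 2.5 = 1.675 pp.
TFP growth = 5.8 − 2.763 = 3.037%.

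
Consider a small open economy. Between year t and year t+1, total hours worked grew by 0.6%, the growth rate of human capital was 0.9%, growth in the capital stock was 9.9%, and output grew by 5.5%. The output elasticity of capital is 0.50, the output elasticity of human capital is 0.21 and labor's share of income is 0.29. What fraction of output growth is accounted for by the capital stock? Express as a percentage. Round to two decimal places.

The capital stock contributed 0.5 × 9.9 = 4.95 pp.
Share of growth = 4.95 / 5.5 × 100 = 90%.

90.00%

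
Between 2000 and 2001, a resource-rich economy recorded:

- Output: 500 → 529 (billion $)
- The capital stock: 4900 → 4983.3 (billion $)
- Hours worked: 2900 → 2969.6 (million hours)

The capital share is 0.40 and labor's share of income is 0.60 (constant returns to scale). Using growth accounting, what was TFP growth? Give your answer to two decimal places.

3.68%

Output growth = (529 − 500) / 500 = 5.8%.
The capital stock growth = (4983.3 − 4900) / 4900 = 1.7%.
Hours worked growth = (2969.6 − 2900) / 2900 = 2.4%.
Labor's share = 1 − 0.4 = 0.6.
The capital stock: 0.4 × 1.7 = 0.68 pp.
Hours worked: 0.6 × 2.4 = 1.44 pp.
TFP growth = 5.8 − 2.12 = 3.68%.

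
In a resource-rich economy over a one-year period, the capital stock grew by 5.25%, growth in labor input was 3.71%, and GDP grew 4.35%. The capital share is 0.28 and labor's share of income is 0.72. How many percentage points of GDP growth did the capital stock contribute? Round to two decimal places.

1.47 pp

Contribution = share × growth = 0.28 × 5.25 = 1.47 pp.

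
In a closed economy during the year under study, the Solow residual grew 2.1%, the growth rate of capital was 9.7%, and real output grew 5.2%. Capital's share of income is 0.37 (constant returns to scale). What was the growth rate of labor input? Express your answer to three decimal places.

-0.776%

Labor's share = 1 − 0.37 = 0.63.
gY = gA + 0.37×9.7 + 0.63×g.
0.63×g = 5.2 − 2.1 − 3.589 = -0.489.
g = -0.489 / 0.63 = -0.77619%.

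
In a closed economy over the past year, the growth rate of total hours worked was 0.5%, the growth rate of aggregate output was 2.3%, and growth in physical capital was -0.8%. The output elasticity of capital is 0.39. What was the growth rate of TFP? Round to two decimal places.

2.31%

Labor's share = 1 − 0.39 = 0.61.
Physical capital: 0.39 × (-0.8) = -0.312 pp.
Total hours worked: 0.61 × 0.5 = 0.305 pp.
TFP growth = 2.3 + 0.007 = 2.307%.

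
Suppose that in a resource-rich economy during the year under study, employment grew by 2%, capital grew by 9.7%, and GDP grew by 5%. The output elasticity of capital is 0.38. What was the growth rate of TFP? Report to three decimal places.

0.074%

Labor's share = 1 − 0.38 = 0.62.
Capital: 0.38 × 9.7 = 3.686 pp.
Employment: 0.62 × 2 = 1.24 pp.
TFP growth = 5 − 4.926 = 0.074%.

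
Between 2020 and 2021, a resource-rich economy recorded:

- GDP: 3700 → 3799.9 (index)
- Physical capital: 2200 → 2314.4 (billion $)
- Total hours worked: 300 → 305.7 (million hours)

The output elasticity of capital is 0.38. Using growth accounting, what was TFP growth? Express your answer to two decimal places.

GDP growth = (3799.9 − 3700) / 3700 = 2.7%.
Physical capital growth = (2314.4 − 2200) / 2200 = 5.2%.
Total hours worked growth = (305.7 − 300) / 300 = 1.9%.
Labor's share = 1 − 0.38 = 0.62.
Physical capital: 0.38 × 5.2 = 1.976 pp.
Total hours worked: 0.62 × 1.9 = 1.178 pp.
TFP growth = 2.7 − 3.154 = -0.454%.

-0.45%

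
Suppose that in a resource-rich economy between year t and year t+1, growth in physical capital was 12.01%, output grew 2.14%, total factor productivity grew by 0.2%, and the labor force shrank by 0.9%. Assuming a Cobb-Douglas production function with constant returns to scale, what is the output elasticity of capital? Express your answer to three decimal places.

0.220

gY = gA + α·gK + (1−α)·gL, so gY − gA − gL = α(gK − gL).
2.14 − 0.2 + 0.9 = α × (12.01 − (-0.9)).
2.84 = 12.91 α, so α = 0.21998.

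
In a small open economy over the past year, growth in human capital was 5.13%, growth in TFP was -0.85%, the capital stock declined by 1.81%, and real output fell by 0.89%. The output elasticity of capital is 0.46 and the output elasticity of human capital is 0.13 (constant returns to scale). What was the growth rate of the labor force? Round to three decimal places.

Labor's share = 1 − 0.46 − 0.13 = 0.41.
gY = gA + 0.46×(-1.81) + 0.13×5.13 + 0.41×g.
0.41×g = -0.89 + 0.85 + 0.1657 = 0.1257.
g = 0.1257 / 0.41 = 0.30659%.

The labor force grew 0.307%.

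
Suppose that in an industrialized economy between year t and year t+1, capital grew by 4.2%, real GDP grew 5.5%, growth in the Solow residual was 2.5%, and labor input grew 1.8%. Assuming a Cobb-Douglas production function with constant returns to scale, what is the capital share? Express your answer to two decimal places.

0.50

gY = gA + α·gK + (1−α)·gL, so gY − gA − gL = α(gK − gL).
5.5 − 2.5 − 1.8 = α × (4.2 − 1.8).
1.2 = 2.4 α, so α = 0.5.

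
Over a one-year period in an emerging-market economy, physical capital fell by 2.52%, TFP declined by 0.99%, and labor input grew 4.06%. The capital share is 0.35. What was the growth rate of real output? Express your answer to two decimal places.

0.77%

Labor's share = 1 − 0.35 = 0.65.
Physical capital: 0.35 × (-2.52) = -0.882 pp.
Labor input: 0.65 × 4.06 = 2.639 pp.
Output growth = -0.99 + 1.757 = 0.767%.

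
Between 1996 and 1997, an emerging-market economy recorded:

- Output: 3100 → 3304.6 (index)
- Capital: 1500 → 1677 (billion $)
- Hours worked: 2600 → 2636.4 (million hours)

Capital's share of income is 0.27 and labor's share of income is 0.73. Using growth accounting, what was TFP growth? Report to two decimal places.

Output growth = (3304.6 − 3100) / 3100 = 6.6%.
Capital growth = (1677 − 1500) / 1500 = 11.8%.
Hours worked growth = (2636.4 − 2600) / 2600 = 1.4%.
Labor's share = 1 − 0.27 = 0.73.
Capital: 0.27 × 11.8 = 3.186 pp.
Hours worked: 0.73 × 1.4 = 1.022 pp.
TFP growth = 6.6 − 4.208 = 2.392%.

2.39%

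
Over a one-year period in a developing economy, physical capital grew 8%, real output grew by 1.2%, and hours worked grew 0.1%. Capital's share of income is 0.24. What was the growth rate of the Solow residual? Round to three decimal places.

-0.796%

Labor's share = 1 − 0.24 = 0.76.
Physical capital: 0.24 × 8 = 1.92 pp.
Hours worked: 0.76 × 0.1 = 0.076 pp.
TFP growth = 1.2 − 1.996 = -0.796%.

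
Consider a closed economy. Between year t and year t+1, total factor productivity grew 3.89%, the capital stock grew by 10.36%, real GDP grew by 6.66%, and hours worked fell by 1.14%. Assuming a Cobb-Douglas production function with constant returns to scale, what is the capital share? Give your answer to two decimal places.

0.34

gY = gA + α·gK + (1−α)·gL, so gY − gA − gL = α(gK − gL).
6.66 − 3.89 + 1.14 = α × (10.36 − (-1.14)).
3.91 = 11.5 α, so α = 0.34.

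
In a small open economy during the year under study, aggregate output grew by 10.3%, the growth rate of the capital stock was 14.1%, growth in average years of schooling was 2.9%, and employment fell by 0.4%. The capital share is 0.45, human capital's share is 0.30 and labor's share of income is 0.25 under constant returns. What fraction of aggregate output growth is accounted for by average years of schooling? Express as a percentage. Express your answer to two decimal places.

Average years of schooling contributed 0.3 × 2.9 = 0.87 pp.
Share of growth = 0.87 / 10.3 × 100 = 8.4466%.

8.45%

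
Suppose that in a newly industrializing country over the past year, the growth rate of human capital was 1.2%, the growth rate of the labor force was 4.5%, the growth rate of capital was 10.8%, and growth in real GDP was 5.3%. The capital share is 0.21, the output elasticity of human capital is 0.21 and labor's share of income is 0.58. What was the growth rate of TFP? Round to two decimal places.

0.17%

Labor's share = 1 − 0.21 − 0.21 = 0.58.
Capital: 0.21 × 10.8 = 2.268 pp.
Human capital: 0.21 × 1.2 = 0.252 pp.
The labor force: 0.58 × 4.5 = 2.61 pp.
TFP growth = 5.3 − 5.13 = 0.17%.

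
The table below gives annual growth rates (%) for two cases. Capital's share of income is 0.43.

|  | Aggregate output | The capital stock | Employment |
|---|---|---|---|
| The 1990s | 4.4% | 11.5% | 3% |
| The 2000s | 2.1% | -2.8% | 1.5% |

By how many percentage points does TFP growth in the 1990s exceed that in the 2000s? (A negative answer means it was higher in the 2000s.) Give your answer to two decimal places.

Labor's share = 1 − 0.43 = 0.57.
The 1990s: TFP = 4.4 − 4.945 − 1.71 = -2.255%.
The 2000s: TFP = 2.1 + 1.204 − 0.855 = 2.449%.
Difference = -2.255 − (2.449) = -4.704 pp.

-4.70 percentage points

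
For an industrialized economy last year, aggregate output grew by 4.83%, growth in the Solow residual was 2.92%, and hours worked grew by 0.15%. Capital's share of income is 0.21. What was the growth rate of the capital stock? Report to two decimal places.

Labor's share = 1 − 0.21 = 0.79.
gY = gA + 0.79×0.15 + 0.21×g.
0.21×g = 4.83 − 2.92 − 0.1185 = 1.7915.
g = 1.7915 / 0.21 = 8.531%.

The capital stock growth was 8.53%.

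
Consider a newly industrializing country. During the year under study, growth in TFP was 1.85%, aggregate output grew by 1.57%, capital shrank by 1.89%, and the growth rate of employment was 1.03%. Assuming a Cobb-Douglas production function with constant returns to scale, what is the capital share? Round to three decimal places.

α = 0.449

gY = gA + α·gK + (1−α)·gL, so gY − gA − gL = α(gK − gL).
1.57 − 1.85 − 1.03 = α × (-1.89 − 1.03).
-1.31 = -2.92 α, so α = 0.44863.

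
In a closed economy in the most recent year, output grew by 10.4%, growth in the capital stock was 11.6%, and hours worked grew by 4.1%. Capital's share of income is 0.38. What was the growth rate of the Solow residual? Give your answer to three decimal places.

Labor's share = 1 − 0.38 = 0.62.
The capital stock: 0.38 × 11.6 = 4.408 pp.
Hours worked: 0.62 × 4.1 = 2.542 pp.
TFP growth = 10.4 − 6.95 = 3.45%.

The Solow residual growth was 3.450%.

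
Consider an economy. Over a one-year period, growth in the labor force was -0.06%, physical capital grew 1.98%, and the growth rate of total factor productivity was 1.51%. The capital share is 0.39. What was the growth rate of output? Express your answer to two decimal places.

Labor's share = 1 − 0.39 = 0.61.
Physical capital: 0.39 × 1.98 = 0.7722 pp.
The labor force: 0.61 × (-0.06) = -0.0366 pp.
Output growth = 1.51 + 0.7356 = 2.2456%.

Output grew 2.25%.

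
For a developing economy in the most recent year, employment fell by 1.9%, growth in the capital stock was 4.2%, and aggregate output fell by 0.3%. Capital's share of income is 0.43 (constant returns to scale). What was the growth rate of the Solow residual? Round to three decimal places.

Labor's share = 1 − 0.43 = 0.57.
The capital stock: 0.43 × 4.2 = 1.806 pp.
Employment: 0.57 × (-1.9) = -1.083 pp.
TFP growth = -0.3 − 0.723 = -1.023%.

-1.023%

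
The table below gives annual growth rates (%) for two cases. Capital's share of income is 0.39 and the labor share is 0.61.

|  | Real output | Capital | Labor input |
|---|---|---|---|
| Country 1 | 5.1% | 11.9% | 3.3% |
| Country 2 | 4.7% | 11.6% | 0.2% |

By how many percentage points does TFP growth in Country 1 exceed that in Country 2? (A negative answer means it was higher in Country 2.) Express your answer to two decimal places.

Labor's share = 1 − 0.39 = 0.61.
Country 1: TFP = 5.1 − 4.641 − 2.013 = -1.554%.
Country 2: TFP = 4.7 − 4.524 − 0.122 = 0.054%.
Difference = -1.554 − (0.054) = -1.608 pp.

-1.61 percentage points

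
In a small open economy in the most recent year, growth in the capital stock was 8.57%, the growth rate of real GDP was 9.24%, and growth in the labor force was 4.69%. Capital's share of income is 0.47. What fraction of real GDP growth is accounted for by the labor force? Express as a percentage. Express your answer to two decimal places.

Labor's share = 1 − 0.47 = 0.53.
The labor force contributed 0.53 × 4.69 = 2.4857 pp.
Share of growth = 2.4857 / 9.24 × 100 = 26.9015%.

26.90%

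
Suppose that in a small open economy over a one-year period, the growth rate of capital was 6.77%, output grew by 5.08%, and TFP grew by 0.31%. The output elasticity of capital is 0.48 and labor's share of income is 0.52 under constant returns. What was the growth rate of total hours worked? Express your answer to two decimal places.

Labor's share = 1 − 0.48 = 0.52.
gY = gA + 0.48×6.77 + 0.52×g.
0.52×g = 5.08 − 0.31 − 3.2496 = 1.5204.
g = 1.5204 / 0.52 = 2.9238%.

Total hours worked grew 2.92%.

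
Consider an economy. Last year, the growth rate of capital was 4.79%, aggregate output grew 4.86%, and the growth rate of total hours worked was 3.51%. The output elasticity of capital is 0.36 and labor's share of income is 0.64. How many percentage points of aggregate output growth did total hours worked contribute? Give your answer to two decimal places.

2.25

Labor's share = 1 − 0.36 = 0.64.
Contribution = share × growth = 0.64 × 3.51 = 2.2464 pp.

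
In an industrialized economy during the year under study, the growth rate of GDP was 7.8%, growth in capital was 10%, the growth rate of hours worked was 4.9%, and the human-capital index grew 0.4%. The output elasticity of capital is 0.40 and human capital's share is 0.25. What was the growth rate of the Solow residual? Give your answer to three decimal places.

1.985%

Labor's share = 1 − 0.4 − 0.25 = 0.35.
Capital: 0.4 × 10 = 4 pp.
The human-capital index: 0.25 × 0.4 = 0.1 pp.
Hours worked: 0.35 × 4.9 = 1.715 pp.
TFP growth = 7.8 − 5.815 = 1.985%.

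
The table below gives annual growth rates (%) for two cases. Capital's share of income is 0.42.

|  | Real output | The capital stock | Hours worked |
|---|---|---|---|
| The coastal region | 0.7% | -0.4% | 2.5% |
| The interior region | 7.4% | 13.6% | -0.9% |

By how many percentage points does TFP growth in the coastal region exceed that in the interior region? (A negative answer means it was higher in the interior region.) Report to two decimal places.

Labor's share = 1 − 0.42 = 0.58.
The coastal region: TFP = 0.7 + 0.168 − 1.45 = -0.582%.
The interior region: TFP = 7.4 − 5.712 + 0.522 = 2.21%.
Difference = -0.582 − (2.21) = -2.792 pp.

-2.79 percentage points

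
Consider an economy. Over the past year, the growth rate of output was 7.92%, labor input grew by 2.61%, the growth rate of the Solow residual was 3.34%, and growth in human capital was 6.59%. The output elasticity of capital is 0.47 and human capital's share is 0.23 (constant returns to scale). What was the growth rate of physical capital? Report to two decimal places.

Labor's share = 1 − 0.47 − 0.23 = 0.3.
gY = gA + 0.23×6.59 + 0.3×2.61 + 0.47×g.
0.47×g = 7.92 − 3.34 − 2.2987 = 2.2813.
g = 2.2813 / 0.47 = 4.8538%.

Physical capital grew 4.85%.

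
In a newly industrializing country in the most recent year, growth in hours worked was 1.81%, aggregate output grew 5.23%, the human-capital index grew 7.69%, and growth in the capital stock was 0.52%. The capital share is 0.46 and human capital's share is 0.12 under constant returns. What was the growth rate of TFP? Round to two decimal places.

3.31%

Labor's share = 1 − 0.46 − 0.12 = 0.42.
The capital stock: 0.46 × 0.52 = 0.2392 pp.
The human-capital index: 0.12 × 7.69 = 0.9228 pp.
Hours worked: 0.42 × 1.81 = 0.7602 pp.
TFP growth = 5.23 − 1.9222 = 3.3078%.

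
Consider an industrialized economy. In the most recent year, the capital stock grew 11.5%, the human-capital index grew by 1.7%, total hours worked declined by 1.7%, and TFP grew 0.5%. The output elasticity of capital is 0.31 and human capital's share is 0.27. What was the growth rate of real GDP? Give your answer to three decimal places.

Labor's share = 1 − 0.31 − 0.27 = 0.42.
The capital stock: 0.31 × 11.5 = 3.565 pp.
The human-capital index: 0.27 × 1.7 = 0.459 pp.
Total hours worked: 0.42 × (-1.7) = -0.714 pp.
Output growth = 0.5 + 3.31 = 3.81%.

Real GDP grew 3.810%.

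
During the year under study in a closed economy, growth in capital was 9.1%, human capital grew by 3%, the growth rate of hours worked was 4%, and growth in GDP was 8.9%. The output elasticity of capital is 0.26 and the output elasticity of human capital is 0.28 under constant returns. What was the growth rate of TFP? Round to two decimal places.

Labor's share = 1 − 0.26 − 0.28 = 0.46.
Capital: 0.26 × 9.1 = 2.366 pp.
Human capital: 0.28 × 3 = 0.84 pp.
Hours worked: 0.46 × 4 = 1.84 pp.
TFP growth = 8.9 − 5.046 = 3.854%.

3.85%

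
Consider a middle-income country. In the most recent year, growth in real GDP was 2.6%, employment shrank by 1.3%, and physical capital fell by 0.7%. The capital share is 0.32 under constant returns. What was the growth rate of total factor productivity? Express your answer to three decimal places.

3.708%

Labor's share = 1 − 0.32 = 0.68.
Physical capital: 0.32 × (-0.7) = -0.224 pp.
Employment: 0.68 × (-1.3) = -0.884 pp.
TFP growth = 2.6 + 1.108 = 3.708%.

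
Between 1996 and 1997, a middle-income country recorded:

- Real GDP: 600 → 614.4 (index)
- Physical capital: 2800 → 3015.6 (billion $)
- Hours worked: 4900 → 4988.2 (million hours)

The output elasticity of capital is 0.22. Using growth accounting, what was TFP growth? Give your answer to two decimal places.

-0.70%

Real GDP growth = (614.4 − 600) / 600 = 2.4%.
Physical capital growth = (3015.6 − 2800) / 2800 = 7.7%.
Hours worked growth = (4988.2 − 4900) / 4900 = 1.8%.
Labor's share = 1 − 0.22 = 0.78.
Physical capital: 0.22 × 7.7 = 1.694 pp.
Hours worked: 0.78 × 1.8 = 1.404 pp.
TFP growth = 2.4 − 3.098 = -0.698%.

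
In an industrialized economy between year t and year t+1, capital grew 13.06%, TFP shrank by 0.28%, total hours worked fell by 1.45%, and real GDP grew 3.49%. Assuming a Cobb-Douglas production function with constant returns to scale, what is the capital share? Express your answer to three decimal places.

gY = gA + α·gK + (1−α)·gL, so gY − gA − gL = α(gK − gL).
3.49 + 0.28 + 1.45 = α × (13.06 − (-1.45)).
5.22 = 14.51 α, so α = 0.35975.

0.360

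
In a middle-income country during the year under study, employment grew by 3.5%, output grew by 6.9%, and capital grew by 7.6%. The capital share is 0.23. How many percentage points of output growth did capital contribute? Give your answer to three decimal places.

1.748

Contribution = share × growth = 0.23 × 7.6 = 1.748 pp.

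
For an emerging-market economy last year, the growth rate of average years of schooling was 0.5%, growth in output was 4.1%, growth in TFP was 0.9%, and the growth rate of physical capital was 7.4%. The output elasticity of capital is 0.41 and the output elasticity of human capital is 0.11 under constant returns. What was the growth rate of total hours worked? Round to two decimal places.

Labor's share = 1 − 0.41 − 0.11 = 0.48.
gY = gA + 0.41×7.4 + 0.11×0.5 + 0.48×g.
0.48×g = 4.1 − 0.9 − 3.089 = 0.111.
g = 0.111 / 0.48 = 0.2313%.

0.23%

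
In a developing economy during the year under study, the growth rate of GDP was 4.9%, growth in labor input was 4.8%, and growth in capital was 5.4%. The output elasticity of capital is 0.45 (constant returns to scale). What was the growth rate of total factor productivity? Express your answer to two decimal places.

-0.17%

Labor's share = 1 − 0.45 = 0.55.
Capital: 0.45 × 5.4 = 2.43 pp.
Labor input: 0.55 × 4.8 = 2.64 pp.
TFP growth = 4.9 − 5.07 = -0.17%.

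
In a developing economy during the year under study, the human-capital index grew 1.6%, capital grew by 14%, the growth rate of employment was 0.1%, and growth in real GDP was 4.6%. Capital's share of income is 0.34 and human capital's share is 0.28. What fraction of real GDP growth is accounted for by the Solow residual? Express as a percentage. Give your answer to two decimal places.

The Solow residual accounted for -14.04% of growth.

Labor's share = 1 − 0.34 − 0.28 = 0.38.
Capital: 0.34 × 14 = 4.76 pp.
The human-capital index: 0.28 × 1.6 = 0.448 pp.
Employment: 0.38 × 0.1 = 0.038 pp.
TFP growth = 4.6 − 5.246 = -0.646%.
TFP share of growth = -0.646 / 4.6 × 100 = -14.0435%.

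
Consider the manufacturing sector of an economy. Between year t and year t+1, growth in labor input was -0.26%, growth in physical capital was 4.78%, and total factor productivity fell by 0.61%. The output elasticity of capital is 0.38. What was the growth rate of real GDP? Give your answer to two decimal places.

1.05%

Labor's share = 1 − 0.38 = 0.62.
Physical capital: 0.38 × 4.78 = 1.8164 pp.
Labor input: 0.62 × (-0.26) = -0.1612 pp.
Output growth = -0.61 + 1.6552 = 1.0452%.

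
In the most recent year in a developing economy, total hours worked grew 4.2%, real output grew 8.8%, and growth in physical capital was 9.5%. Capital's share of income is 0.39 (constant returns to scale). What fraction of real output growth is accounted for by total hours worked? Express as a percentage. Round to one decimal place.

29.1%

Labor's share = 1 − 0.39 = 0.61.
Total hours worked contributed 0.61 × 4.2 = 2.562 pp.
Share of growth = 2.562 / 8.8 × 100 = 29.114%.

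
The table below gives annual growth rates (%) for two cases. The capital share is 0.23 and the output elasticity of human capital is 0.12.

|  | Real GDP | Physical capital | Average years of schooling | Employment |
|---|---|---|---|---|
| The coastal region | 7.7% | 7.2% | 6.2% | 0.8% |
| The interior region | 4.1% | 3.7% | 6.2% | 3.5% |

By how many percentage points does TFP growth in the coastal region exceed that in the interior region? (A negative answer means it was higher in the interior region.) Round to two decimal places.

Labor's share = 1 − 0.23 − 0.12 = 0.65.
The coastal region: TFP = 7.7 − 1.656 − 0.744 − 0.52 = 4.78%.
The interior region: TFP = 4.1 − 0.851 − 0.744 − 2.275 = 0.23%.
Difference = 4.78 − (0.23) = 4.55 pp.

4.55 percentage points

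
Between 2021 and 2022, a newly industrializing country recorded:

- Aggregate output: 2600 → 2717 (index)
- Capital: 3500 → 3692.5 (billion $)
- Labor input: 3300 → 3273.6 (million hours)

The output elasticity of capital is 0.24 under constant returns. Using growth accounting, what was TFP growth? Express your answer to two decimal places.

TFP growth was 3.79%.

Aggregate output growth = (2717 − 2600) / 2600 = 4.5%.
Capital growth = (3692.5 − 3500) / 3500 = 5.5%.
Labor input growth = (3273.6 − 3300) / 3300 = -0.8%.
Labor's share = 1 − 0.24 = 0.76.
Capital: 0.24 × 5.5 = 1.32 pp.
Labor input: 0.76 × (-0.8) = -0.608 pp.
TFP growth = 4.5 − 0.712 = 3.788%.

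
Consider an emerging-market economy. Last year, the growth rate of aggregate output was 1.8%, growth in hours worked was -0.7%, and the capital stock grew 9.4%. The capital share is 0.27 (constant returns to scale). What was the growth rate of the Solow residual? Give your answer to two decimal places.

-0.23%

Labor's share = 1 − 0.27 = 0.73.
The capital stock: 0.27 × 9.4 = 2.538 pp.
Hours worked: 0.73 × (-0.7) = -0.511 pp.
TFP growth = 1.8 − 2.027 = -0.227%.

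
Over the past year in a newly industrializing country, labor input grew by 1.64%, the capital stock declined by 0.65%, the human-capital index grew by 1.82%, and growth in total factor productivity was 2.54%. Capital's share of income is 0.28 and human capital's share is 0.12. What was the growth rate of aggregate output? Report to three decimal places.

3.560%

Labor's share = 1 − 0.28 − 0.12 = 0.6.
The capital stock: 0.28 × (-0.65) = -0.182 pp.
The human-capital index: 0.12 × 1.82 = 0.2184 pp.
Labor input: 0.6 × 1.64 = 0.984 pp.
Output growth = 2.54 + 1.0204 = 3.5604%.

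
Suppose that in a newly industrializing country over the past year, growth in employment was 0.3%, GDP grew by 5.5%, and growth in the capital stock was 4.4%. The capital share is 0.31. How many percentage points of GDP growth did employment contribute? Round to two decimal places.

Labor's share = 1 − 0.31 = 0.69.
Contribution = share × growth = 0.69 × 0.3 = 0.207 pp.

0.21 percentage points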